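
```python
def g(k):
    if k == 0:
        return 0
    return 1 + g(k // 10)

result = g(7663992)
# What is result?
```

Count of digits of 7663992: 7

Answer: 7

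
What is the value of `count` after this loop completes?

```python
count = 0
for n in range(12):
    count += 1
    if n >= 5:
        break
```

Loop breaks when n reaches 5, count is 6
`count` takes the values: 0 → 1 → 2 → 3 → 4 → 5 → 6

Answer: 6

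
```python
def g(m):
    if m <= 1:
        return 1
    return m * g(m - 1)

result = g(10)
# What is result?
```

g(10) = 10 * 9 * 8 * 7 * 6 * 5 * 4 * 3 * 2 * 1 = 3628800

Answer: 3628800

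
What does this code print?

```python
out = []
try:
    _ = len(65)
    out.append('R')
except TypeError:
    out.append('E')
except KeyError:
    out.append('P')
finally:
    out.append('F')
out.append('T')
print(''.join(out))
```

Execution trace: 'E' (except TypeError) → 'F' (finally) → 'T' (after the try/except). Output: EFT

Answer: EFT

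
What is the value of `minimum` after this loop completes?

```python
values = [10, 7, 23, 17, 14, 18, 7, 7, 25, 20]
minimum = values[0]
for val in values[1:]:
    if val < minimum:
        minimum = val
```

Minimum of [10, 7, 23, 17, 14, 18, 7, 7, 25, 20]
`minimum` takes the values: 10 → 7

Answer: 7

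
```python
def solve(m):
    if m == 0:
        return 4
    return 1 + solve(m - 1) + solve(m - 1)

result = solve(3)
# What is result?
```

solve(m) = 1 + 2·solve(m-1), solve(0)=4. Closed form: (4+1)·2^3 - 1 = 39.

Answer: 39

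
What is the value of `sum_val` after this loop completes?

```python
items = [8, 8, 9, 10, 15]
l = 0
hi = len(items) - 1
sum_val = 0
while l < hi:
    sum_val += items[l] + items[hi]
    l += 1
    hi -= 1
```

Sum of pairs from ends
`sum_val` takes the values: 0 → 23 → 41

Answer: 41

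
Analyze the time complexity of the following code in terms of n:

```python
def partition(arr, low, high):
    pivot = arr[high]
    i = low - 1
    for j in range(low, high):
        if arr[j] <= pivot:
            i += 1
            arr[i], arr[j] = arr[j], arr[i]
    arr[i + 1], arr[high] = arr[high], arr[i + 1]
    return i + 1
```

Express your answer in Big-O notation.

This is Lomuto partition (single pass over [low, high), where n = high - low). Time complexity: O(n).

Answer: O(n)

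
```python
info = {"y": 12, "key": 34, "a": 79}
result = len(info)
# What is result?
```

Trace:
`info = {"y": 12, "key": 34, "a": 79}` → info = {'y': 12, 'key': 34, 'a': 79}
`result = len(info)` → result = 3
So result = 3

Answer: 3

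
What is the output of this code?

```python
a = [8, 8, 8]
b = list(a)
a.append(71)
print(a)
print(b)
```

Key concept: list() constructor creates copy.
Step by step:
`a = [8, 8, 8]` → a = [8, 8, 8]
`b = list(a)` → b = [8, 8, 8]
`a.append(71)` → a = [8, 8, 8, 71]
`print(a)` → prints [8, 8, 8, 71]
`print(b)` → prints [8, 8, 8]

Answer:
[8, 8, 8, 71]
[8, 8, 8]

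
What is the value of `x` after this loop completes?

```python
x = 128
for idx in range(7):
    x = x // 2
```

Halve 7 times: 128 // 2^7 = 1
`x` takes the values: 128 → 64 → 32 → 16 → 8 → 4 → 2 → 1

Answer: 1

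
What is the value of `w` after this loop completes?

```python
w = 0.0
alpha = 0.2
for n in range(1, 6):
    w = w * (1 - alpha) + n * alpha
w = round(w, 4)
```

Moving average with lr=0.2
`w` takes the values: 0.0 → 0.2 → 0.56 → 1.048 → 1.6384 → 2.31072 → 2.3107

Answer: 2.3107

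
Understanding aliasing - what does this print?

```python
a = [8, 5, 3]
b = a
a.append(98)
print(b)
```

Key concept: basic list aliasing.
Step by step:
`a = [8, 5, 3]` → a = [8, 5, 3]
`b = a` → b = [8, 5, 3] (same object as a)
`a.append(98)` → a = [8, 5, 3, 98] (same object as b); b = [8, 5, 3, 98] (same object as a)
`print(b)` → prints [8, 5, 3, 98]

Answer: [8, 5, 3, 98]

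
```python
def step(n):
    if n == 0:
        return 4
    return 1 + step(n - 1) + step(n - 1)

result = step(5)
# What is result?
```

step(n) = 1 + 2·step(n-1), step(0)=4. Closed form: (4+1)·2^5 - 1 = 159.

Answer: 159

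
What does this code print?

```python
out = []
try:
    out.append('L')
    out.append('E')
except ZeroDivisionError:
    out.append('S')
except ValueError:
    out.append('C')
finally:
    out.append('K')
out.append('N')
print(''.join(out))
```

Execution trace: 'L' (try body) → 'E' (try body, no exception) → 'K' (finally) → 'N' (after the try/except). Output: LEKN

Answer: LEKN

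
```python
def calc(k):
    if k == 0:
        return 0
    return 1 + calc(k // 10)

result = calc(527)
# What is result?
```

Count of digits of 527: 3

Answer: 3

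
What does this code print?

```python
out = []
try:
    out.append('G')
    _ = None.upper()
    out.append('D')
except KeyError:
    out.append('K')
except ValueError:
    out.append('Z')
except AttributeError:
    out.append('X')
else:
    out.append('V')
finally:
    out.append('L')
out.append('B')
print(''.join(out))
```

Execution trace: 'G' (try body) → 'X' (except AttributeError) → 'L' (finally) → 'B' (after the try/except). Output: GXLB

Answer: GXLB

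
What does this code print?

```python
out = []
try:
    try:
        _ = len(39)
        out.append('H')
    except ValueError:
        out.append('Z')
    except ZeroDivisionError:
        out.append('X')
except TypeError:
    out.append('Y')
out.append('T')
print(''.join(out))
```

Execution trace: 'Y' (outer except TypeError) → 'T' (after the try/except). Output: YT

Answer: YT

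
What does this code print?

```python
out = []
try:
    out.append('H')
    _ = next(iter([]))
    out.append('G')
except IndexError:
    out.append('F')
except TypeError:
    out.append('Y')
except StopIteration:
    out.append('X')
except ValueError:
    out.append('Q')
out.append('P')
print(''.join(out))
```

Execution trace: 'H' (try body) → 'X' (except StopIteration) → 'P' (after the try/except). Output: HXP

Answer: HXP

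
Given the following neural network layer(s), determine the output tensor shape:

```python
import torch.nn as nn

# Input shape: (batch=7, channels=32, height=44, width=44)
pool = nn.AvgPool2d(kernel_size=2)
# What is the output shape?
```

Input: (7, 32, 44, 44) -> Output: (7, 32, 22, 22)

Answer: (7, 32, 22, 22)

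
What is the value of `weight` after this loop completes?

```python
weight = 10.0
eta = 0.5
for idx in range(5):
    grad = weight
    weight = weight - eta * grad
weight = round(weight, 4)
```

Gradient descent: w = 10.0 * (1 - 0.5)^5
`weight` takes the values: 10.0 → 5.0 → 2.5 → 1.25 → 0.625 → 0.3125

Answer: 0.3125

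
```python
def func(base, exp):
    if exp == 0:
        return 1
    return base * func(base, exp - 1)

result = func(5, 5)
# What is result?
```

func(5, 5) = 5 * 5 * 5 * 5 * 5 = 3125

Answer: 3125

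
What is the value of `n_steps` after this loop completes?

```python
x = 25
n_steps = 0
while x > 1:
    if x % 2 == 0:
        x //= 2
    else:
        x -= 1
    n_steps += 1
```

Steps to reduce 25 to 1
`n_steps` takes the values: 0 → 1 → 2 → 3 → 4 → 5 → 6

Answer: 6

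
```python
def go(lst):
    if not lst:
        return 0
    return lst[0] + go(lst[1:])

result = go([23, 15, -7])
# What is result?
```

23 + 15 + (-7) + 0 = 31

Answer: 31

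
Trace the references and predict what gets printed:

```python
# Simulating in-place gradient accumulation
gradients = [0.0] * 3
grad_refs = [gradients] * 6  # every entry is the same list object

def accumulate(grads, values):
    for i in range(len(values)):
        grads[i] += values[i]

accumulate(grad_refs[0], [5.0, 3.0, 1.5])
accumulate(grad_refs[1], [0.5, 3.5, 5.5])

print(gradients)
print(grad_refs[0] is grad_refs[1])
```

Key concept: gradient accumulation aliasing.
Step by step:
`gradients = [0.0] * 3` → gradients = [0.0, 0.0, 0.0]
`grad_refs = [gradients] * 6` → grad_refs = [[0.0, 0.0, 0.0], [0.0, 0.0, 0.0], [0.0, 0.0, 0.0], [0.0, 0.0, 0.0], [0.0, 0.0, 0.0], [0.0, 0.0, 0.0]]
`accumulate(grad_refs[0], [5.0, 3.0, 1.5])` → gradients = [5.0, 3.0, 1.5]; grad_refs = [[5.0, 3.0, 1.5], [5.0, 3.0, 1.5], [5.0, 3.0, 1.5], [5.0, 3.0, 1.5], [5.0, 3.0, 1.5], [5.0, 3.0, 1.5]]
`accumulate(grad_refs[1], [0.5, 3.5, 5.5])` → gradients = [5.5, 6.5, 7.0]; grad_refs = [[5.5, 6.5, 7.0], [5.5, 6.5, 7.0], [5.5, 6.5, 7.0], [5.5, 6.5, 7.0], [5.5, 6.5, 7.0], [5.5, 6.5, 7.0]]
`print(gradients)` → prints [5.5, 6.5, 7.0]
`print(grad_refs[0] is grad_refs[1])` → prints True

Answer:
[5.5, 6.5, 7.0]
True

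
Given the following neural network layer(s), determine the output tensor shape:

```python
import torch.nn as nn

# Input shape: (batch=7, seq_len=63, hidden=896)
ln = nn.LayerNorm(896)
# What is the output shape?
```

Input: (7, 63, 896) -> Output: (7, 63, 896)

Answer: (7, 63, 896)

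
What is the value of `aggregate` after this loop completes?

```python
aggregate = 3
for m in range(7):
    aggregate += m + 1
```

Start at 3, add 1 to 7 = 31
`aggregate` takes the values: 3 → 4 → 6 → 9 → 13 → 18 → 24 → 31

Answer: 31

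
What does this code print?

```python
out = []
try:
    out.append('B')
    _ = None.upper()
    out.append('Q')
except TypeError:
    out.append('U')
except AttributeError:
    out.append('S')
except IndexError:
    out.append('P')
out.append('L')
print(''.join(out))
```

Execution trace: 'B' (try body) → 'S' (except AttributeError) → 'L' (after the try/except). Output: BSL

Answer: BSL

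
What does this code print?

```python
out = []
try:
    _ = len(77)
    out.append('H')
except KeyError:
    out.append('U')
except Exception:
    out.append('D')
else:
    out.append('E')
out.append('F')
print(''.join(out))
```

Execution trace: 'D' (except Exception) → 'F' (after the try/except). Output: DF

Answer: DF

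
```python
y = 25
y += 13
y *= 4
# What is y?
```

Trace:
`y = 25` → y = 25
`y += 13` → y = 38
`y *= 4` → y = 152
So y = 152

Answer: 152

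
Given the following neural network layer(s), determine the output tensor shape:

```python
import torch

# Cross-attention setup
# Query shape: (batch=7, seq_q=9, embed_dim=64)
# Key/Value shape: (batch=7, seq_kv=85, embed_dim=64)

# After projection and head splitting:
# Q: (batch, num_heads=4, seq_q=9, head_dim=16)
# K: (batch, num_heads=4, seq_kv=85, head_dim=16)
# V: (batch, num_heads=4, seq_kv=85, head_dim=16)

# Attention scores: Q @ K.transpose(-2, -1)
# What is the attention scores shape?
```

Input: (7, 9, 64) -> Output: (7, 4, 9, 85)

Answer: (7, 4, 9, 85)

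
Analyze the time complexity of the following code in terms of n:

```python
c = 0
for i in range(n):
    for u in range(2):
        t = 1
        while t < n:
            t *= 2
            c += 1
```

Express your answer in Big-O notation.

Each loop level contributes: n × 1 × log n. Multiplying the contributions gives O(n log n).

Answer: O(n log n)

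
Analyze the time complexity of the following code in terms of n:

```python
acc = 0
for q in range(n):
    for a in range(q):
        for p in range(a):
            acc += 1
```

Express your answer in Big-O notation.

Each loop level contributes: n × n × n. Multiplying the contributions gives O(n^3).

Answer: O(n^3)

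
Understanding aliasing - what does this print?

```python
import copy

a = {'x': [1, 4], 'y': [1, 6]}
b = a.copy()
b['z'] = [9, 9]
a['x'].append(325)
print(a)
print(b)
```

Key concept: shallow copy of dict with mutable values.
Step by step:
`a = {'x': [1, 4], 'y': [1, 6]}` → a = {'x': [1, 4], 'y': [1, 6]}
`b = a.copy()` → b = {'x': [1, 4], 'y': [1, 6]}
`b['z'] = [9, 9]` → b = {'x': [1, 4], 'y': [1, 6], 'z': [9, 9]}
`a['x'].append(325)` → a = {'x': [1, 4, 325], 'y': [1, 6]}; b = {'x': [1, 4, 325], 'y': [1, 6], 'z': [9, 9]}
`print(a)` → prints {'x': [1, 4, 325], 'y': [1, 6]}
`print(b)` → prints {'x': [1, 4, 325], 'y': [1, 6], 'z': [9, 9]}

Answer:
{'x': [1, 4, 325], 'y': [1, 6]}
{'x': [1, 4, 325], 'y': [1, 6], 'z': [9, 9]}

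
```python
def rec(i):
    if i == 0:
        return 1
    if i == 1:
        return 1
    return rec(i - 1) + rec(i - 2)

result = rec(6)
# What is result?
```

Build up from base cases: rec(0)=1, rec(1)=1, rec(2)=2, rec(3)=3, rec(4)=5, rec(5)=8, rec(6)=13

Answer: 13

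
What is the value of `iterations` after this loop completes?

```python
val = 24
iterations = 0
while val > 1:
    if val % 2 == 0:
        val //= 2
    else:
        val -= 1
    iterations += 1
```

Steps to reduce 24 to 1
`iterations` takes the values: 0 → 1 → 2 → 3 → 4 → 5

Answer: 5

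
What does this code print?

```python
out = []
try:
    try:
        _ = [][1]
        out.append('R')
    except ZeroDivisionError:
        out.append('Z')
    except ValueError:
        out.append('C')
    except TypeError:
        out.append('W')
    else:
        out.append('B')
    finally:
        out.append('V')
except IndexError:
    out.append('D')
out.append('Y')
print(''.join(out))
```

Execution trace: 'V' (finally) → 'D' (outer except IndexError) → 'Y' (after the try/except). Output: VDY

Answer: VDY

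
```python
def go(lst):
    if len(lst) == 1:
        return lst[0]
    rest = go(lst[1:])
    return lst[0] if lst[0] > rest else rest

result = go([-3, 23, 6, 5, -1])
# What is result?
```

Recursive max over [-3, 23, 6, 5, -1] = 23

Answer: 23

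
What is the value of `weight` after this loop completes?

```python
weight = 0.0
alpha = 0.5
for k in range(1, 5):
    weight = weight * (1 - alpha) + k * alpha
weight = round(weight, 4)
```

Moving average with lr=0.5
`weight` takes the values: 0.0 → 0.5 → 1.25 → 2.125 → 3.0625

Answer: 3.0625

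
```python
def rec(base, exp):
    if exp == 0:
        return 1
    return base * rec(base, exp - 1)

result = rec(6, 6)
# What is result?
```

rec(6, 6) = 6 * 6 * 6 * 6 * 6 * 6 = 46656

Answer: 46656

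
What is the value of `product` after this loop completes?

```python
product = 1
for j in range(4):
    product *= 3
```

3^4 = 81
`product` takes the values: 1 → 3 → 9 → 27 → 81

Answer: 81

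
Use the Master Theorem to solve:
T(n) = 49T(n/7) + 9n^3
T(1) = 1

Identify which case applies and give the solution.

a=49, b=7, f(n)=9n^3. log_7(49) = 2. Since c=3 > 2 and the regularity condition holds (49(n/7)^3 = (49/7^3)n^3 with 49/7^3 < 1), Case 3 applies: T(n) = Θ(f(n)) = O(n^3).

Answer: O(n^3) - Case 3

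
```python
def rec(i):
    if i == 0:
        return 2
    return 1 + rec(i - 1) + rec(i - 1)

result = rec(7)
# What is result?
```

rec(i) = 1 + 2·rec(i-1), rec(0)=2. Closed form: (2+1)·2^7 - 1 = 383.

Answer: 383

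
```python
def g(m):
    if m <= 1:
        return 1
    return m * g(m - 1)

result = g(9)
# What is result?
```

g(9) = 9 * 8 * 7 * 6 * 5 * 4 * 3 * 2 * 1 = 362880

Answer: 362880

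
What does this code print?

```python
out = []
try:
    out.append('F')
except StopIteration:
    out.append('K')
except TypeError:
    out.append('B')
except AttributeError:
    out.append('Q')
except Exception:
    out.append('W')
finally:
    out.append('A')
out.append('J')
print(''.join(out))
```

Execution trace: 'F' (try body, no exception) → 'A' (finally) → 'J' (after the try/except). Output: FAJ

Answer: FAJ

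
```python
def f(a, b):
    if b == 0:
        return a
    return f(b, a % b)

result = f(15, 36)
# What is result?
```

f(15, 36) -> f(36, 15) -> f(15, 6) -> f(6, 3) -> f(3, 0) -> 3

Answer: 3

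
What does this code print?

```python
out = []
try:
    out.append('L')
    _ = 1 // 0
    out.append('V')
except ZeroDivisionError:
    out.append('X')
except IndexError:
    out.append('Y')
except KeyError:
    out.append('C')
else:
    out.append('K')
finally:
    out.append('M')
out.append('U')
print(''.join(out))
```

Execution trace: 'L' (try body) → 'X' (except ZeroDivisionError) → 'M' (finally) → 'U' (after the try/except). Output: LXMU

Answer: LXMU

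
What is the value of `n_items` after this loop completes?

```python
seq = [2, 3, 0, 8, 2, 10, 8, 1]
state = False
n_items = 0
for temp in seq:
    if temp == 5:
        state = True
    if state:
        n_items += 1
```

Count elements after first 5 in [2, 3, 0, 8, 2, 10, 8, 1]
`n_items` takes the values: 0

Answer: 0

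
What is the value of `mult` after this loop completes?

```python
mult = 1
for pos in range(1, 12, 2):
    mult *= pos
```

Product of 1, 3, 5, ... up to 11
`mult` takes the values: 1 → 3 → 15 → 105 → 945 → 10395

Answer: 10395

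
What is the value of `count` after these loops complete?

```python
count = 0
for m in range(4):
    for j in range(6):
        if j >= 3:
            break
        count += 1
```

Inner breaks at 3, outer runs 4 times
`count` takes the values: 0 → 1 → 2 → 3 → 4 → 5 → 6 → 7 → 8 → 9 → 10 → 11 → 12

Answer: 12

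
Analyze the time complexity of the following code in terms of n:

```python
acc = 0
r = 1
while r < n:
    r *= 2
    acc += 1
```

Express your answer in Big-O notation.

Each loop level contributes: log n. Multiplying the contributions gives O(log n).

Answer: O(log n)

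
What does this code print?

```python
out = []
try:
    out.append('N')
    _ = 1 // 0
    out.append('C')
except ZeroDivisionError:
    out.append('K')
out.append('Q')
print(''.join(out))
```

Execution trace: 'N' (try body) → 'K' (except ZeroDivisionError) → 'Q' (after the try/except). Output: NKQ

Answer: NKQ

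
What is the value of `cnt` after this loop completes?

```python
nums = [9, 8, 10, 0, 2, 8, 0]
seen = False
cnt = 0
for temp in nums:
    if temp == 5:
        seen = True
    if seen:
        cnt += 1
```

Count elements after first 5 in [9, 8, 10, 0, 2, 8, 0]
`cnt` takes the values: 0

Answer: 0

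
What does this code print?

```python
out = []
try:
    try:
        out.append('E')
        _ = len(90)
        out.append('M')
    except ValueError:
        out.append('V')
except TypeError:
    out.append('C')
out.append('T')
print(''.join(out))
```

Execution trace: 'E' (inner try body) → 'C' (outer except TypeError) → 'T' (after the try/except). Output: ECT

Answer: ECT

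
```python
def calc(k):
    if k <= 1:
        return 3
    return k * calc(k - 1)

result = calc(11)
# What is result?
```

calc(11) = 11 * 10 * 9 * 8 * 7 * 6 * 5 * 4 * 3 * 2 * 3 = 119750400

Answer: 119750400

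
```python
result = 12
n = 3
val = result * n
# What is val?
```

Trace:
`result = 12` → result = 12
`n = 3` → n = 3
`val = result * n` → val = 36
So val = 36

Answer: 36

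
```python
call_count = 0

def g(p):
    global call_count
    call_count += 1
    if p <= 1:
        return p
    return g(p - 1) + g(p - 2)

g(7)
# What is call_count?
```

Calls(p) = 1 + Calls(p-1) + Calls(p-2); Calls(0)=Calls(1)=1. For p=7 this gives 41.

Answer: 41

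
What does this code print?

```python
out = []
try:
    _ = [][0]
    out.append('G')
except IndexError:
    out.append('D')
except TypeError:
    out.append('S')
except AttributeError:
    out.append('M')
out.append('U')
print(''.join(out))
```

Execution trace: 'D' (except IndexError) → 'U' (after the try/except). Output: DU

Answer: DU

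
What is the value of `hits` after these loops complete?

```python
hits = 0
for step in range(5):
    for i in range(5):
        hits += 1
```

5 * 5 = 25
`hits` takes the values: 0 → 1 → 2 → 3 → 4 → 5 → 6 → 7 → 8 → 9 → 10 → 11 → 12 → 13 → 14 → 15 → 16 → 17 → 18 → 19 → 20 → 21 → 22 → 23 → 24 → 25

Answer: 25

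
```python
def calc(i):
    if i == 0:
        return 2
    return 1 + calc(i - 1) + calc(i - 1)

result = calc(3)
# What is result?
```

calc(i) = 1 + 2·calc(i-1), calc(0)=2. Closed form: (2+1)·2^3 - 1 = 23.

Answer: 23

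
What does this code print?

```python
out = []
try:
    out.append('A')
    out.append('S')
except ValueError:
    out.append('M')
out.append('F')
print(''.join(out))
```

Execution trace: 'A' (try body) → 'S' (try body, no exception) → 'F' (after the try/except). Output: ASF

Answer: ASF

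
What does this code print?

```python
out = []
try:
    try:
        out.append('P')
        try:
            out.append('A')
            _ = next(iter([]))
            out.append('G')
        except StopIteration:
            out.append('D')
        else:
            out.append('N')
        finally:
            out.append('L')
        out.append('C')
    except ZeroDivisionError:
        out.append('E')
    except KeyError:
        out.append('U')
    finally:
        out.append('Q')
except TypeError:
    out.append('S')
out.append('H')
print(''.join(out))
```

Execution trace: 'P' (try body) → 'A' (inner try body) → 'D' (inner except StopIteration) → 'L' (inner finally) → 'C' (try body, no exception) → 'Q' (finally) → 'H' (after the try/except). Output: PADLCQH

Answer: PADLCQH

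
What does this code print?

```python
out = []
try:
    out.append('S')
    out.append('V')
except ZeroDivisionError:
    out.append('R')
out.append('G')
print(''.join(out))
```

Execution trace: 'S' (try body) → 'V' (try body, no exception) → 'G' (after the try/except). Output: SVG

Answer: SVG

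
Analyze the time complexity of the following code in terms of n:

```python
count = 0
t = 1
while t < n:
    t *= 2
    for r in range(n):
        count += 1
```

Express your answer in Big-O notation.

Each loop level contributes: log n × n. Multiplying the contributions gives O(n log n).

Answer: O(n log n)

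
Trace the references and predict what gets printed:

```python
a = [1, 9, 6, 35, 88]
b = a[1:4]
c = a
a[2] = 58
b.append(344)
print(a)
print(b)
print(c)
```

Key concept: slice vs alias.
Step by step:
`a = [1, 9, 6, 35, 88]` → a = [1, 9, 6, 35, 88]
`b = a[1:4]` → b = [9, 6, 35]
`c = a` → c = [1, 9, 6, 35, 88] (same object as a)
`a[2] = 58` → a = [1, 9, 58, 35, 88] (same object as c); c = [1, 9, 58, 35, 88] (same object as a)
`b.append(344)` → b = [9, 6, 35, 344]
`print(a)` → prints [1, 9, 58, 35, 88]
`print(b)` → prints [9, 6, 35, 344]
`print(c)` → prints [1, 9, 58, 35, 88]

Answer:
[1, 9, 58, 35, 88]
[9, 6, 35, 344]
[1, 9, 58, 35, 88]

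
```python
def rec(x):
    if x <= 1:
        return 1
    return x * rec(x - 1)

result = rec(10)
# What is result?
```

rec(10) = 10 * 9 * 8 * 7 * 6 * 5 * 4 * 3 * 2 * 1 = 3628800

Answer: 3628800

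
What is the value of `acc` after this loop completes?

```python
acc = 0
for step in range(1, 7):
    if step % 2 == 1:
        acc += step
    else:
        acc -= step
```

Add odd, subtract even
`acc` takes the values: 0 → 1 → -1 → 2 → -2 → 3 → -3

Answer: -3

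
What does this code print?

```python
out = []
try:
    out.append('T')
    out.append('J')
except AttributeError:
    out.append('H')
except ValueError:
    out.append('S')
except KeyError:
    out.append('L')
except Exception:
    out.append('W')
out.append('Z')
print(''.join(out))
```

Execution trace: 'T' (try body) → 'J' (try body, no exception) → 'Z' (after the try/except). Output: TJZ

Answer: TJZ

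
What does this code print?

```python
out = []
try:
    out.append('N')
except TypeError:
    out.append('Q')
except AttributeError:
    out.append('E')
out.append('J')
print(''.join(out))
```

Execution trace: 'N' (try body, no exception) → 'J' (after the try/except). Output: NJ

Answer: NJ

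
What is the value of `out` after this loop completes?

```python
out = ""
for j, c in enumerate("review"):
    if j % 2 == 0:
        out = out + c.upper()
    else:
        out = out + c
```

Uppercase even positions in 'review'
`out` takes the values: "" → "R" → "Re" → "ReV" → "ReVi" → "ReViE" → "ReViEw"

Answer: "ReViEw"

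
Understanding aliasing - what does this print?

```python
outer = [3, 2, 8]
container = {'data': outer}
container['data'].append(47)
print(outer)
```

Key concept: dict holds reference to list.
Step by step:
`outer = [3, 2, 8]` → outer = [3, 2, 8]
`container = {'data': outer}` → container = {'data': [3, 2, 8]}
`container['data'].append(47)` → outer = [3, 2, 8, 47]; container = {'data': [3, 2, 8, 47]}
`print(outer)` → prints [3, 2, 8, 47]

Answer: [3, 2, 8, 47]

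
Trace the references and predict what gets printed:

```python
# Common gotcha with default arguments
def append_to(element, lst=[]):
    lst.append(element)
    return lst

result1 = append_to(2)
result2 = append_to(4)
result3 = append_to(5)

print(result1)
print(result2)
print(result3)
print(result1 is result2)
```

Key concept: mutable default argument gotcha.
Step by step:
`result1 = append_to(2)` → result1 = [2]
`result2 = append_to(4)` → result1 = [2, 4] (same object as result2); result2 = [2, 4] (same object as result1)
`result3 = append_to(5)` → result1 = [2, 4, 5] (same object as result2, result3); result2 = [2, 4, 5] (same object as result1, result3); result3 = [2, 4, 5] (same object as result1, result2)
`print(result1)` → prints [2, 4, 5]
`print(result2)` → prints [2, 4, 5]
`print(result3)` → prints [2, 4, 5]
`print(result1 is result2)` → prints True

Answer:
[2, 4, 5]
[2, 4, 5]
[2, 4, 5]
True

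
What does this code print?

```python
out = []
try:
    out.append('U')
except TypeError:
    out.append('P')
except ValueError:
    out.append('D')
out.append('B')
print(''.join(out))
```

Execution trace: 'U' (try body, no exception) → 'B' (after the try/except). Output: UB

Answer: UB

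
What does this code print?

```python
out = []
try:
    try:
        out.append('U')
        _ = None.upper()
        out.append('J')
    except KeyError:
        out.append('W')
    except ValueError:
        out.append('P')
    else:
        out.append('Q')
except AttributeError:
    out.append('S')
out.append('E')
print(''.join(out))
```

Execution trace: 'U' (try body) → 'S' (outer except AttributeError) → 'E' (after the try/except). Output: USE

Answer: USE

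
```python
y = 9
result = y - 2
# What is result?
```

Trace:
`y = 9` → y = 9
`result = y - 2` → result = 7
So result = 7

Answer: 7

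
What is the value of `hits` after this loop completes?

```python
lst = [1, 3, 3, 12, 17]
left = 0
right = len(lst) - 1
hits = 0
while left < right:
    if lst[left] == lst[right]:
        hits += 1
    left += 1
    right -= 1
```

Count matching pairs from ends
`hits` takes the values: 0

Answer: 0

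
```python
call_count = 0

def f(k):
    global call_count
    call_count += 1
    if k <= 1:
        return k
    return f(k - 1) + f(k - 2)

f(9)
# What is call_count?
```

Calls(k) = 1 + Calls(k-1) + Calls(k-2); Calls(0)=Calls(1)=1. For k=9 this gives 109.

Answer: 109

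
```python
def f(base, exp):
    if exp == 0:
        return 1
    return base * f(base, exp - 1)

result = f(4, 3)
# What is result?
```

f(4, 3) = 4 * 4 * 4 = 64

Answer: 64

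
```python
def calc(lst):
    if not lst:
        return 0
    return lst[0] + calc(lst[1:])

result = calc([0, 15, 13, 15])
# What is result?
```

0 + 15 + 13 + 15 + 0 = 43

Answer: 43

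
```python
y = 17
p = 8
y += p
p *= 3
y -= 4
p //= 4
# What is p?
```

Trace:
`y = 17` → y = 17
`p = 8` → p = 8
`y += p` → y = 25
`p *= 3` → p = 24
`y -= 4` → y = 21
`p //= 4` → p = 6
So p = 6

Answer: 6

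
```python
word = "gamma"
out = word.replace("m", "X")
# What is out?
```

Trace:
`word = "gamma"` → word = 'gamma'
`out = word.replace("m", "X")` → out = 'gaXXa'
So out = 'gaXXa'

Answer: 'gaXXa'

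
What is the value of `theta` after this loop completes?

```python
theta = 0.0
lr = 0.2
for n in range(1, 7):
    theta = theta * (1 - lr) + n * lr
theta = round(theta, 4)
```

Moving average with lr=0.2
`theta` takes the values: 0.0 → 0.2 → 0.56 → 1.048 → 1.6384 → 2.31072 → 3.048576 → 3.0486

Answer: 3.0486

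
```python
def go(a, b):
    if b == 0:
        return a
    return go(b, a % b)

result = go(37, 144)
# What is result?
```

go(37, 144) -> go(144, 37) -> go(37, 33) -> go(33, 4) -> go(4, 1) -> go(1, 0) -> 1

Answer: 1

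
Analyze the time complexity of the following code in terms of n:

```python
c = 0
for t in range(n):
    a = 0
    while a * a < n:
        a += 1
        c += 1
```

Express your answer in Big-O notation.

Each loop level contributes: n × √n. Multiplying the contributions gives O(n√n).

Answer: O(n√n)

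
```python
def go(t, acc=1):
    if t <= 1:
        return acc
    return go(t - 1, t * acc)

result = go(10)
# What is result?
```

Accumulator trace (n, acc): (10, 1) -> (9, 10) -> (8, 90) -> (7, 720) -> (6, 5040) -> (5, 30240) -> (4, 151200) -> (3, 604800) -> (2, 1814400) -> (1, 3628800) -> return 3628800

Answer: 3628800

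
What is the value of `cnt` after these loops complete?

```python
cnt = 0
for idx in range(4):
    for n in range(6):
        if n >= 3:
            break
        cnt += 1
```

Inner breaks at 3, outer runs 4 times
`cnt` takes the values: 0 → 1 → 2 → 3 → 4 → 5 → 6 → 7 → 8 → 9 → 10 → 11 → 12

Answer: 12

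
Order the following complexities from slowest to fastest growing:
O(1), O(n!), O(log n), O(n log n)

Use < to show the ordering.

Ordered by growth rate: O(1) < O(log n) < O(n log n) < O(n!)

Answer: O(1) < O(log n) < O(n log n) < O(n!)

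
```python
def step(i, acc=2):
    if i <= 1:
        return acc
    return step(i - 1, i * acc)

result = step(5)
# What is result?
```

Accumulator trace (n, acc): (5, 2) -> (4, 10) -> (3, 40) -> (2, 120) -> (1, 240) -> return 240

Answer: 240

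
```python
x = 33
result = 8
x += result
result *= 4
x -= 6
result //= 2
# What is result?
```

Trace:
`x = 33` → x = 33
`result = 8` → result = 8
`x += result` → x = 41
`result *= 4` → result = 32
`x -= 6` → x = 35
`result //= 2` → result = 16
So result = 16

Answer: 16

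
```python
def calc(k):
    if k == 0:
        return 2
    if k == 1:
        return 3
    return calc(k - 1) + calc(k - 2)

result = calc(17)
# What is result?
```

Build up from base cases: calc(0)=2, calc(1)=3, calc(2)=5, calc(3)=8, calc(4)=13, calc(5)=21, calc(6)=34, ..., calc(17)=6765

Answer: 6765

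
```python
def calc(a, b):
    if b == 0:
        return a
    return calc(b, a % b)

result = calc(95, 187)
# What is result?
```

calc(95, 187) -> calc(187, 95) -> calc(95, 92) -> calc(92, 3) -> calc(3, 2) -> calc(2, 1) -> calc(1, 0) -> 1

Answer: 1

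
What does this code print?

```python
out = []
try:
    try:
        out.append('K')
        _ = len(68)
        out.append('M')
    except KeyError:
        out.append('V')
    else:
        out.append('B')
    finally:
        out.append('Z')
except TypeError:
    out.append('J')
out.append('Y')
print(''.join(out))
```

Execution trace: 'K' (try body) → 'Z' (finally) → 'J' (outer except TypeError) → 'Y' (after the try/except). Output: KZJY

Answer: KZJY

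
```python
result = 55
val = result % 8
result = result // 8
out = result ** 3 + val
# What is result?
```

Trace:
`result = 55` → result = 55
`val = result % 8` → val = 7
`result = result // 8` → result = 6
`out = result ** 3 + val` → out = 223
So result = 6

Answer: 6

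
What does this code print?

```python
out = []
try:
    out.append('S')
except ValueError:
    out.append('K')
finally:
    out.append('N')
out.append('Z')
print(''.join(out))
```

Execution trace: 'S' (try body, no exception) → 'N' (finally) → 'Z' (after the try/except). Output: SNZ

Answer: SNZ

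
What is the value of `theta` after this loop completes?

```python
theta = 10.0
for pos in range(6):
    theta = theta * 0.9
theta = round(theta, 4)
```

Exponential decay: 10.0 * 0.9^6
`theta` takes the values: 10.0 → 9.0 → 8.1 → 7.29 → 6.561 → 5.9049 → 5.31441 → 5.3144

Answer: 5.3144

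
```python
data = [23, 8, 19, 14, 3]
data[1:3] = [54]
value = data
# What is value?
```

Trace:
`data = [23, 8, 19, 14, 3]` → data = [23, 8, 19, 14, 3]
`data[1:3] = [54]` → data = [23, 54, 14, 3]
`value = data` → value = [23, 54, 14, 3]
So value = [23, 54, 14, 3]

Answer: [23, 54, 14, 3]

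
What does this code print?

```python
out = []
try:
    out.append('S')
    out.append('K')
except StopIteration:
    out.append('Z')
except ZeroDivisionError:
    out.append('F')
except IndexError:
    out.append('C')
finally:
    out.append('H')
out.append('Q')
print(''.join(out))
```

Execution trace: 'S' (try body) → 'K' (try body, no exception) → 'H' (finally) → 'Q' (after the try/except). Output: SKHQ

Answer: SKHQ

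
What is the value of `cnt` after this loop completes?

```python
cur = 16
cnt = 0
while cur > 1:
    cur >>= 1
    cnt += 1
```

Count right shifts until 1
`cnt` takes the values: 0 → 1 → 2 → 3 → 4

Answer: 4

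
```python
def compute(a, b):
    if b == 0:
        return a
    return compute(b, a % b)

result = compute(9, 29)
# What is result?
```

compute(9, 29) -> compute(29, 9) -> compute(9, 2) -> compute(2, 1) -> compute(1, 0) -> 1

Answer: 1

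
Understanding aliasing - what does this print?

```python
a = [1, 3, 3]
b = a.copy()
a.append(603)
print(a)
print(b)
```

Key concept: list.copy() creates independent copy.
Step by step:
`a = [1, 3, 3]` → a = [1, 3, 3]
`b = a.copy()` → b = [1, 3, 3]
`a.append(603)` → a = [1, 3, 3, 603]
`print(a)` → prints [1, 3, 3, 603]
`print(b)` → prints [1, 3, 3]

Answer:
[1, 3, 3, 603]
[1, 3, 3]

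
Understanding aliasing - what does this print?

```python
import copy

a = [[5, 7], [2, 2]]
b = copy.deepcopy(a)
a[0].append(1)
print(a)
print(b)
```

Key concept: deep copy is fully independent.
Step by step:
`a = [[5, 7], [2, 2]]` → a = [[5, 7], [2, 2]]
`b = copy.deepcopy(a)` → b = [[5, 7], [2, 2]]
`a[0].append(1)` → a = [[5, 7, 1], [2, 2]]
`print(a)` → prints [[5, 7, 1], [2, 2]]
`print(b)` → prints [[5, 7], [2, 2]]

Answer:
[[5, 7, 1], [2, 2]]
[[5, 7], [2, 2]]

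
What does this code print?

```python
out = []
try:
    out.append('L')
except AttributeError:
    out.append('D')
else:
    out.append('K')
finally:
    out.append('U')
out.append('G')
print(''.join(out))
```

Execution trace: 'L' (try body, no exception) → 'K' (else) → 'U' (finally) → 'G' (after the try/except). Output: LKUG

Answer: LKUG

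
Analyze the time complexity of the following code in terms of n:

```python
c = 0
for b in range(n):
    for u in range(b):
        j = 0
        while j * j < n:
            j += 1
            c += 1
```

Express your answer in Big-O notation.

Each loop level contributes: n × n × √n. Multiplying the contributions gives O(n^2√n).

Answer: O(n^2√n)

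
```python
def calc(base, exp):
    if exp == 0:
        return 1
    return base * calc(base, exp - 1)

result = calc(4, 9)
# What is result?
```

calc(4, 9) = 4 * 4 * 4 * 4 * 4 * 4 * 4 * 4 * 4 = 262144

Answer: 262144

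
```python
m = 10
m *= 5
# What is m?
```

Trace:
`m = 10` → m = 10
`m *= 5` → m = 50
So m = 50

Answer: 50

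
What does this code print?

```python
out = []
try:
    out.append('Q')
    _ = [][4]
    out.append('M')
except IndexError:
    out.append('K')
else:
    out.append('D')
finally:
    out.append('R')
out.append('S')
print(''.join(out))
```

Execution trace: 'Q' (try body) → 'K' (except IndexError) → 'R' (finally) → 'S' (after the try/except). Output: QKRS

Answer: QKRS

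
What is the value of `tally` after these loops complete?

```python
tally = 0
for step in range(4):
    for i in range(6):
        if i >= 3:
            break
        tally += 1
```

Inner breaks at 3, outer runs 4 times
`tally` takes the values: 0 → 1 → 2 → 3 → 4 → 5 → 6 → 7 → 8 → 9 → 10 → 11 → 12

Answer: 12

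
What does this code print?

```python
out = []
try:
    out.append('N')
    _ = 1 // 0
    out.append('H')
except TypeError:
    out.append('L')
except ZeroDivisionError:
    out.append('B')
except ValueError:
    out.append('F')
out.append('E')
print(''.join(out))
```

Execution trace: 'N' (try body) → 'B' (except ZeroDivisionError) → 'E' (after the try/except). Output: NBE

Answer: NBE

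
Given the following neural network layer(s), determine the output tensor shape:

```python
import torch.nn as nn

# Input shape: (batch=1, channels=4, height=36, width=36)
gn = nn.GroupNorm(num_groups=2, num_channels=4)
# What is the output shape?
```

Input: (1, 4, 36, 36) -> Output: (1, 4, 36, 36)

Answer: (1, 4, 36, 36)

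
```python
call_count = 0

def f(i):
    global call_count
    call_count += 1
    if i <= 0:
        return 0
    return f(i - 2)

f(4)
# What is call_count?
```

Linear recursion stepping by 2: 3 calls from i=4 down to ≤0.

Answer: 3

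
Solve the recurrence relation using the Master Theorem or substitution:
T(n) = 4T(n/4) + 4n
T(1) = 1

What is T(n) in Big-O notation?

By Master Theorem: a=4, b=4, f(n)=4n. Since log_4(4) = 1 and f(n) = Θ(n^1), Case 2 applies. T(n) = O(n log n).

Answer: O(n log n)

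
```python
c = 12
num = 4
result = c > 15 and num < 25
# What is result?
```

Trace:
`c = 12` → c = 12
`num = 4` → num = 4
`result = c > 15 and num < 25` → result = False
So result = False

Answer: False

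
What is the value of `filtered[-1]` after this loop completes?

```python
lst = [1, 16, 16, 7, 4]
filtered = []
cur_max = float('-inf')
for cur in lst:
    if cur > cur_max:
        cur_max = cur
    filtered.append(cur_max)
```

Running max ends at 16
`filtered` takes the values: [] → [1] → [1, 16] → [1, 16, 16] → [1, 16, 16, 16] → [1, 16, 16, 16, 16]
So `filtered[-1]` = 16

Answer: 16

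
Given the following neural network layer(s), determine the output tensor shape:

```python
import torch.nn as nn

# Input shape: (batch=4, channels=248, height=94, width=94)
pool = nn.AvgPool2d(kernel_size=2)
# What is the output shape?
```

Input: (4, 248, 94, 94) -> Output: (4, 248, 47, 47)

Answer: (4, 248, 47, 47)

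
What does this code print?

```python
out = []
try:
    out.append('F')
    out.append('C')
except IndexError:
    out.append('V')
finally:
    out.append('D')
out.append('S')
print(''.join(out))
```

Execution trace: 'F' (try body) → 'C' (try body, no exception) → 'D' (finally) → 'S' (after the try/except). Output: FCDS

Answer: FCDS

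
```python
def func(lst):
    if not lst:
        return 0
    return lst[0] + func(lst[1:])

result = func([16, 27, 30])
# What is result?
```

16 + 27 + 30 + 0 = 73

Answer: 73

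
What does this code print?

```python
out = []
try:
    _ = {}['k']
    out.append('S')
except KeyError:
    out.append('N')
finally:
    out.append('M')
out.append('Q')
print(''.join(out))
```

Execution trace: 'N' (except KeyError) → 'M' (finally) → 'Q' (after the try/except). Output: NMQ

Answer: NMQ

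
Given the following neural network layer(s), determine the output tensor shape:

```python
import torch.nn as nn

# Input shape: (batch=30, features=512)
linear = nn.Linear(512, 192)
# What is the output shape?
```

Input: (30, 512) -> Output: (30, 192)

Answer: (30, 192)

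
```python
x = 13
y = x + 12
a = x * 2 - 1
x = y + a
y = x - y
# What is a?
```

Trace:
`x = 13` → x = 13
`y = x + 12` → y = 25
`a = x * 2 - 1` → a = 25
`x = y + a` → x = 50
`y = x - y` → y = 25
So a = 25

Answer: 25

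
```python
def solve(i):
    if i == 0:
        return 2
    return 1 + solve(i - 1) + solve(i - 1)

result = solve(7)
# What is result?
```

solve(i) = 1 + 2·solve(i-1), solve(0)=2. Closed form: (2+1)·2^7 - 1 = 383.

Answer: 383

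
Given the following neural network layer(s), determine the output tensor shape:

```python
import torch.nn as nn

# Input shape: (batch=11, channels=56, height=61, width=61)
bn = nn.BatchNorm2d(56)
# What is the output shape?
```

Input: (11, 56, 61, 61) -> Output: (11, 56, 61, 61)

Answer: (11, 56, 61, 61)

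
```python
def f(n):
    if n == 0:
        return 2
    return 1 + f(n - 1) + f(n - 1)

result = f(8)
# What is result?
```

f(n) = 1 + 2·f(n-1), f(0)=2. Closed form: (2+1)·2^8 - 1 = 767.

Answer: 767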